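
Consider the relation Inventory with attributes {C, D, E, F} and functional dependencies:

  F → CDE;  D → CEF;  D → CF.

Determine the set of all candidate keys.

{D}⁺: D→CEF adds C, E, F → {C, D, E, F}.
{F}⁺: F→CDE adds C, D, E → {C, D, E, F}.
Any other superkey contains one of these as a subset, so there are no further candidate keys.

(D); (F)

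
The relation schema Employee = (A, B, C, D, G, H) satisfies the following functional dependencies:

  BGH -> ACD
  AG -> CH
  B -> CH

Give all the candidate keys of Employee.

{B, G}

Attributes B, G never appear on any right-hand side, so every candidate key must contain {B, G}.
{B, G}⁺ = {A, B, C, D, G, H}, which is all of the schema, so {B, G} is the only candidate key.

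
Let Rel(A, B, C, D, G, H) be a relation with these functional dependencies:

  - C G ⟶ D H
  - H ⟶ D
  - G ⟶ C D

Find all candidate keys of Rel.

Attributes A, B, G never appear on any right-hand side, so every candidate key must contain {A, B, G}.
{A, B, G}⁺ = {A, B, C, D, G, H}, which is all of the schema, so {A, B, G} is the only candidate key.

ABG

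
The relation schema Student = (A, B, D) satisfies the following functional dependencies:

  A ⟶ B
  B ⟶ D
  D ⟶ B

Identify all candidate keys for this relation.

Attribute A never appears on the right-hand side of any dependency, so A must belong to every candidate key.
{A}⁺ = {A, B, D}, which is all of the schema, so {A} is the only candidate key.

{A}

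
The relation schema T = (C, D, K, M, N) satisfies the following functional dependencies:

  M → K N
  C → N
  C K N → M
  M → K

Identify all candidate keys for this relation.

{C, D, K}; {C, D, M}

Attributes C, D never appear on any right-hand side, so every candidate key must contain {C, D}.
{C, D}⁺ = {C, D, N}, which is not all of the schema, so we must add further attributes.
{C, D, K}⁺: C→N adds N; CKN→M adds M → {C, D, K, M, N}. Minimal: {D, K}⁺ = {D, K}; {C, K}⁺ = {C, K, M, N}; {C, D}⁺ = {C, D, N} — none reach the full schema.
{C, D, M}⁺: M→KN adds K, N → {C, D, K, M, N}. Minimal: {D, M}⁺ = {D, K, M, N}; {C, M}⁺ = {C, K, M, N}; {C, D}⁺ = {C, D, N} — none reach the full schema.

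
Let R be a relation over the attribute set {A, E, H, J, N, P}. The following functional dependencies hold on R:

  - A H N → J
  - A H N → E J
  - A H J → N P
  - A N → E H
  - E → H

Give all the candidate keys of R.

(A, N), (A, E, J), (A, H, J)

Attribute A never appears on the right-hand side of any dependency, so A must belong to every candidate key.
{A}⁺ = {A}, which is not all of the schema, so we must add further attributes.
{A, N}⁺: AN→EH adds E, H; AHN→J adds J; AHJ→NP adds P → {A, E, H, J, N, P}. Minimal: {N}⁺ = {N}; {A}⁺ = {A} — none reach the full schema.
{A, E, J}⁺: E→H adds H; AHJ→NP adds N, P → {A, E, H, J, N, P}. Minimal: {E, J}⁺ = {E, H, J}; {A, J}⁺ = {A, J}; {A, E}⁺ = {A, E, H} — none reach the full schema.
{A, H, J}⁺: AHJ→NP adds N, P; AN→EH adds E → {A, E, H, J, N, P}. Minimal: {H, J}⁺ = {H, J}; {A, J}⁺ = {A, J}; {A, H}⁺ = {A, H} — none reach the full schema.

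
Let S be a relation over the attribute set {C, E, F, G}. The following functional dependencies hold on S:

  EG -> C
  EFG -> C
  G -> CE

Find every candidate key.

Attributes F, G never appear on any right-hand side, so every candidate key must contain {F, G}.
{F, G}⁺ = {C, E, F, G}, which is all of the schema, so {F, G} is the only candidate key.

{F, G}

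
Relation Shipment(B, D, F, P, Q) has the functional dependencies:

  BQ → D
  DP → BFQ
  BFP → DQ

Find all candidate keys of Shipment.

Attribute P never appears on the right-hand side of any dependency, so P must belong to every candidate key.
{P}⁺ = {P}, which is not all of the schema, so we must add further attributes.
{D, P}⁺: DP→BFQ adds B, F, Q → {B, D, F, P, Q}. Minimal: {P}⁺ = {P}; {D}⁺ = {D} — none reach the full schema.
{B, F, P}⁺: BFP→DQ adds D, Q → {B, D, F, P, Q}. Minimal: {F, P}⁺ = {F, P}; {B, P}⁺ = {B, P}; {B, F}⁺ = {B, F} — none reach the full schema.
{B, P, Q}⁺: BQ→D adds D; DP→BFQ adds F → {B, D, F, P, Q}. Minimal: {P, Q}⁺ = {P, Q}; {B, Q}⁺ = {B, D, Q}; {B, P}⁺ = {B, P} — none reach the full schema.
Any other superkey contains one of these as a subset, so there are no further candidate keys.

DP, BFP, BPQ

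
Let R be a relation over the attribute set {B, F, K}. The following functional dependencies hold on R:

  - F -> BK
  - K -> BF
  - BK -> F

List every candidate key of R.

{F}⁺: F→BK adds B, K → {B, F, K}.
{K}⁺: K→BF adds B, F → {B, F, K}.

{F}, {K}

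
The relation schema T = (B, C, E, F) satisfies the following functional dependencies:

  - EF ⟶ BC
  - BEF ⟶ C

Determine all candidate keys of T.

Attributes E, F never appear on any right-hand side, so every candidate key must contain {E, F}.
{E, F}⁺ = {B, C, E, F}, which is all of the schema, so {E, F} is the only candidate key.

(E, F)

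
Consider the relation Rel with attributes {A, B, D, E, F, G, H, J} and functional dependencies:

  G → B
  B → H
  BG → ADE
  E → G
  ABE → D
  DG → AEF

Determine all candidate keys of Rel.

{E, J}, {G, J}

Attribute J never appears on the right-hand side of any dependency, so J must belong to every candidate key.
{J}⁺ = {J}, which is not all of the schema, so we must add further attributes.
{E, J}⁺: E→G adds G; G→B adds B; B→H adds H; BG→ADE adds A, D; DG→AEF adds F → {A, B, D, E, F, G, H, J}. Minimal: {J}⁺ = {J}; {E}⁺ = {A, B, D, E, F, G, H} — none reach the full schema.
{G, J}⁺: G→B adds B; B→H adds H; BG→ADE adds A, D, E; DG→AEF adds F → {A, B, D, E, F, G, H, J}. Minimal: {J}⁺ = {J}; {G}⁺ = {A, B, D, E, F, G, H} — none reach the full schema.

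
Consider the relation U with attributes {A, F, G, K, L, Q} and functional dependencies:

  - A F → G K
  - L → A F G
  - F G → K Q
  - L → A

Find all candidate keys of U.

{L}

Attribute L never appears on the right-hand side of any dependency, so L must belong to every candidate key.
{L}⁺ = {A, F, G, K, L, Q}, which is all of the schema, so {L} is the only candidate key.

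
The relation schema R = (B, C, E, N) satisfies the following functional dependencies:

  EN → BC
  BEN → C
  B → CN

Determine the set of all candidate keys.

(B, E), (E, N)

Attribute E never appears on the right-hand side of any dependency, so E must belong to every candidate key.
{E}⁺ = {E}, which is not all of the schema, so we must add further attributes.
{B, E}⁺: B→CN adds C, N → {B, C, E, N}. Minimal: {E}⁺ = {E}; {B}⁺ = {B, C, N} — none reach the full schema.
{E, N}⁺: EN→BC adds B, C → {B, C, E, N}. Minimal: {N}⁺ = {N}; {E}⁺ = {E} — none reach the full schema.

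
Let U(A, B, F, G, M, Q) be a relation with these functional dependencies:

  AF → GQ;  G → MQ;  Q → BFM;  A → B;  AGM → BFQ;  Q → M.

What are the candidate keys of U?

AF, AG, AQ

Attribute A never appears on the right-hand side of any dependency, so A must belong to every candidate key.
{A}⁺ = {A, B}, which is not all of the schema, so we must add further attributes.
{A, F}⁺: AF→GQ adds G, Q; G→MQ adds M; Q→BFM adds B → {A, B, F, G, M, Q}. Minimal: {F}⁺ = {F}; {A}⁺ = {A, B} — none reach the full schema.
{A, G}⁺: G→MQ adds M, Q; Q→BFM adds B, F → {A, B, F, G, M, Q}. Minimal: {G}⁺ = {B, F, G, M, Q}; {A}⁺ = {A, B} — none reach the full schema.
{A, Q}⁺: Q→BFM adds B, F, M; AF→GQ adds G → {A, B, F, G, M, Q}. Minimal: {Q}⁺ = {B, F, M, Q}; {A}⁺ = {A, B} — none reach the full schema.
Any other superkey contains one of these as a subset, so there are no further candidate keys.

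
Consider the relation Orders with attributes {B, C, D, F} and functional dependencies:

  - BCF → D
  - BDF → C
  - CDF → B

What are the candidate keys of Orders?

Attribute F never appears on the right-hand side of any dependency, so F must belong to every candidate key.
{F}⁺ = {F}, which is not all of the schema, so we must add further attributes.
{B, C, F}⁺: BCF→D adds D → {B, C, D, F}.
{B, D, F}⁺: BDF→C adds C → {B, C, D, F}.
{C, D, F}⁺: CDF→B adds B → {B, C, D, F}.
Any other superkey contains one of these as a subset, so there are no further candidate keys.

BCF; BDF; CDF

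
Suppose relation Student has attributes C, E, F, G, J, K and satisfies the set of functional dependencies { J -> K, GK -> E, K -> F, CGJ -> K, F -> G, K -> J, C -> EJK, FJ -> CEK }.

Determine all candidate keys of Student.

{C}⁺: C→EJK adds E, J, K; K→F adds F; F→G adds G → {C, E, F, G, J, K}.
{J}⁺: J→K adds K; K→F adds F; F→G adds G; FJ→CEK adds C, E → {C, E, F, G, J, K}.
{K}⁺: K→F adds F; F→G adds G; K→J adds J; FJ→CEK adds C, E → {C, E, F, G, J, K}.
Any other superkey contains one of these as a subset, so there are no further candidate keys.

(C), (J), (K)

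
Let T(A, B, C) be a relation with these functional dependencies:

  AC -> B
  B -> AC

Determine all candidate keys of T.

{B}⁺: B→AC adds A, C → {A, B, C}.
{A, C}⁺: AC→B adds B → {A, B, C}.
Any other superkey contains one of these as a subset, so there are no further candidate keys.

(B); (A, C)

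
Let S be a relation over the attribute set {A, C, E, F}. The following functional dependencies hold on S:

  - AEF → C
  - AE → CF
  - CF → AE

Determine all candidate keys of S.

(A, E), (C, F)

{A, E}⁺: AE→CF adds C, F → {A, C, E, F}.
{C, F}⁺: CF→AE adds A, E → {A, C, E, F}.
Any other superkey contains one of these as a subset, so there are no further candidate keys.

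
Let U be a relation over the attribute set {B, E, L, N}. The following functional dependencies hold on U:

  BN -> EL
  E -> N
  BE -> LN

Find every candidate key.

Attribute B never appears on the right-hand side of any dependency, so B must belong to every candidate key.
{B}⁺ = {B}, which is not all of the schema, so we must add further attributes.
{B, E}⁺: E→N adds N; BE→LN adds L → {B, E, L, N}. Minimal: {E}⁺ = {E, N}; {B}⁺ = {B} — none reach the full schema.
{B, N}⁺: BN→EL adds E, L → {B, E, L, N}. Minimal: {N}⁺ = {N}; {B}⁺ = {B} — none reach the full schema.
Any other superkey contains one of these as a subset, so there are no further candidate keys.

(B, E), (B, N)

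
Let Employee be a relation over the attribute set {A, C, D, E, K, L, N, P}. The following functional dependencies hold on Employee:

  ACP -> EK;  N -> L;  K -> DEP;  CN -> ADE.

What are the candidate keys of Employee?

Attributes C, N never appear on any right-hand side, so every candidate key must contain {C, N}.
{C, N}⁺ = {A, C, D, E, L, N}, which is not all of the schema, so we must add further attributes.
{C, K, N}⁺: N→L adds L; K→DEP adds D, E, P; CN→ADE adds A → {A, C, D, E, K, L, N, P}. Minimal: {K, N}⁺ = {D, E, K, L, N, P}; {C, N}⁺ = {A, C, D, E, L, N}; {C, K}⁺ = {C, D, E, K, P} — none reach the full schema.
{C, N, P}⁺: N→L adds L; CN→ADE adds A, D, E; ACP→EK adds K → {A, C, D, E, K, L, N, P}. Minimal: {N, P}⁺ = {L, N, P}; {C, P}⁺ = {C, P}; {C, N}⁺ = {A, C, D, E, L, N} — none reach the full schema.

(C, K, N), (C, N, P)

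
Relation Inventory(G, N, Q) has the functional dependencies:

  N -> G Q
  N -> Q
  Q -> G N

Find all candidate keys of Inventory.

{N}⁺: N→GQ adds G, Q → {G, N, Q}.
{Q}⁺: Q→GN adds G, N → {G, N, Q}.

N, Q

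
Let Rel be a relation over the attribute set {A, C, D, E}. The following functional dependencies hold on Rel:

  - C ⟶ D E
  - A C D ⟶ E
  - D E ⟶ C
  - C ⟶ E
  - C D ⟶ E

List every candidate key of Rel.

Attribute A never appears on the right-hand side of any dependency, so A must belong to every candidate key.
{A}⁺ = {A}, which is not all of the schema, so we must add further attributes.
{A, C}⁺: C→DE adds D, E → {A, C, D, E}.
{A, D, E}⁺: DE→C adds C → {A, C, D, E}.

AC; ADE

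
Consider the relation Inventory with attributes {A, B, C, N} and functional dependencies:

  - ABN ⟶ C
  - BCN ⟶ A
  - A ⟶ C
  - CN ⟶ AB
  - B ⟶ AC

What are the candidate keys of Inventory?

{A, N}, {B, N}, {C, N}

Attribute N never appears on the right-hand side of any dependency, so N must belong to every candidate key.
{N}⁺ = {N}, which is not all of the schema, so we must add further attributes.
{A, N}⁺: A→C adds C; CN→AB adds B → {A, B, C, N}.
{B, N}⁺: B→AC adds A, C → {A, B, C, N}.
{C, N}⁺: CN→AB adds A, B → {A, B, C, N}.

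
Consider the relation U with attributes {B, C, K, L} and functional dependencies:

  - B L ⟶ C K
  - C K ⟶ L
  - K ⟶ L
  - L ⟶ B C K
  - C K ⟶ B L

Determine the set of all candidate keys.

{K}⁺: K→L adds L; L→BCK adds B, C → {B, C, K, L}.
{L}⁺: L→BCK adds B, C, K → {B, C, K, L}.
Any other superkey contains one of these as a subset, so there are no further candidate keys.

K; L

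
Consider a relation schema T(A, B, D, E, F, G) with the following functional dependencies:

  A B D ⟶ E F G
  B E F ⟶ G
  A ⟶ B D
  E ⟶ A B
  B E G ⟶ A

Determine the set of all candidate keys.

{A}⁺: A→BD adds B, D; ABD→EFG adds E, F, G → {A, B, D, E, F, G}.
{E}⁺: E→AB adds A, B; A→BD adds D; ABD→EFG adds F, G → {A, B, D, E, F, G}.

{A}, {E}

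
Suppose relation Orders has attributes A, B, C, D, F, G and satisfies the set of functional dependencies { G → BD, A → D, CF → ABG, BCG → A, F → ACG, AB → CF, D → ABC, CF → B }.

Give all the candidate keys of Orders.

{A}⁺: A→D adds D; D→ABC adds B, C; AB→CF adds F; CF→ABG adds G → {A, B, C, D, F, G}.
{D}⁺: D→ABC adds A, B, C; AB→CF adds F; CF→ABG adds G → {A, B, C, D, F, G}.
{F}⁺: F→ACG adds A, C, G; CF→B adds B; G→BD adds D → {A, B, C, D, F, G}.
{G}⁺: G→BD adds B, D; D→ABC adds A, C; AB→CF adds F → {A, B, C, D, F, G}.
Any other superkey contains one of these as a subset, so there are no further candidate keys.

{A}; {D}; {F}; {G}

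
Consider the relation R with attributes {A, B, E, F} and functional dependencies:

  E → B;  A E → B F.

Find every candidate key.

(A, E)

Attributes A, E never appear on any right-hand side, so every candidate key must contain {A, E}.
{A, E}⁺ = {A, B, E, F}, which is all of the schema, so {A, E} is the only candidate key.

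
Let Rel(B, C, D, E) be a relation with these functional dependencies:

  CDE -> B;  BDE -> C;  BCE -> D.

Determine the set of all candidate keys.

Attribute E never appears on the right-hand side of any dependency, so E must belong to every candidate key.
{E}⁺ = {E}, which is not all of the schema, so we must add further attributes.
{B, C, E}⁺: BCE→D adds D → {B, C, D, E}. Minimal: {C, E}⁺ = {C, E}; {B, E}⁺ = {B, E}; {B, C}⁺ = {B, C} — none reach the full schema.
{B, D, E}⁺: BDE→C adds C → {B, C, D, E}. Minimal: {D, E}⁺ = {D, E}; {B, E}⁺ = {B, E}; {B, D}⁺ = {B, D} — none reach the full schema.
{C, D, E}⁺: CDE→B adds B → {B, C, D, E}. Minimal: {D, E}⁺ = {D, E}; {C, E}⁺ = {C, E}; {C, D}⁺ = {C, D} — none reach the full schema.

BCE, BDE, CDE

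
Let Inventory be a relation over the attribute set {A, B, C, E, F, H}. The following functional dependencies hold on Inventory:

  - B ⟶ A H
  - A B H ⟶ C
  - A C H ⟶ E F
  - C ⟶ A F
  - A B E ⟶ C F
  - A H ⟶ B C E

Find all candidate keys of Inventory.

B; AH; CH

{B}⁺: B→AH adds A, H; ABH→C adds C; ACH→EF adds E, F → {A, B, C, E, F, H}.
{A, H}⁺: AH→BCE adds B, C, E; ACH→EF adds F → {A, B, C, E, F, H}. Minimal: {H}⁺ = {H}; {A}⁺ = {A} — none reach the full schema.
{C, H}⁺: C→AF adds A, F; AH→BCE adds B, E → {A, B, C, E, F, H}. Minimal: {H}⁺ = {H}; {C}⁺ = {A, C, F} — none reach the full schema.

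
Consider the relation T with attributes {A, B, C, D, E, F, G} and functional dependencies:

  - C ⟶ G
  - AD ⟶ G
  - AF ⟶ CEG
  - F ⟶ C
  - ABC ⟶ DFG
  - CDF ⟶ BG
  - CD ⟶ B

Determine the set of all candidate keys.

Attribute A never appears on the right-hand side of any dependency, so A must belong to every candidate key.
{A}⁺ = {A}, which is not all of the schema, so we must add further attributes.
{A, B, C}⁺: C→G adds G; ABC→DFG adds D, F; AF→CEG adds E → {A, B, C, D, E, F, G}.
{A, B, F}⁺: AF→CEG adds C, E, G; ABC→DFG adds D → {A, B, C, D, E, F, G}.
{A, C, D}⁺: C→G adds G; CD→B adds B; ABC→DFG adds F; AF→CEG adds E → {A, B, C, D, E, F, G}.
{A, D, F}⁺: AD→G adds G; AF→CEG adds C, E; CDF→BG adds B → {A, B, C, D, E, F, G}.

(A, B, C), (A, B, F), (A, C, D), (A, D, F)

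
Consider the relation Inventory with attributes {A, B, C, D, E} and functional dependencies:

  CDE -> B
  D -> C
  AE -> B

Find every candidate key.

{A, D, E}

Attributes A, D, E never appear on any right-hand side, so every candidate key must contain {A, D, E}.
{A, D, E}⁺ = {A, B, C, D, E}, which is all of the schema, so {A, D, E} is the only candidate key.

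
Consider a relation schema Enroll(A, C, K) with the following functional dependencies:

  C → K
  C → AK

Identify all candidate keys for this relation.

Attribute C never appears on the right-hand side of any dependency, so C must belong to every candidate key.
{C}⁺ = {A, C, K}, which is all of the schema, so {C} is the only candidate key.

{C}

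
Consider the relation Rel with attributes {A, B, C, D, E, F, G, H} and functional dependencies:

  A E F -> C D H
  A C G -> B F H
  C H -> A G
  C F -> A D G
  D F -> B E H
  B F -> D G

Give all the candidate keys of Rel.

{C, F}, {C, H}, {A, B, F}, {A, C, G}, {A, D, F}, {A, E, F}

{C, F}⁺: CF→ADG adds A, D, G; DF→BEH adds B, E, H → {A, B, C, D, E, F, G, H}. Minimal: {F}⁺ = {F}; {C}⁺ = {C} — none reach the full schema.
{C, H}⁺: CH→AG adds A, G; ACG→BFH adds B, F; CF→ADG adds D; DF→BEH adds E → {A, B, C, D, E, F, G, H}. Minimal: {H}⁺ = {H}; {C}⁺ = {C} — none reach the full schema.
{A, B, F}⁺: BF→DG adds D, G; DF→BEH adds E, H; AEF→CDH adds C → {A, B, C, D, E, F, G, H}. Minimal: {B, F}⁺ = {B, D, E, F, G, H}; {A, F}⁺ = {A, F}; {A, B}⁺ = {A, B} — none reach the full schema.
{A, C, G}⁺: ACG→BFH adds B, F, H; CF→ADG adds D; DF→BEH adds E → {A, B, C, D, E, F, G, H}. Minimal: {C, G}⁺ = {C, G}; {A, G}⁺ = {A, G}; {A, C}⁺ = {A, C} — none reach the full schema.
{A, D, F}⁺: DF→BEH adds B, E, H; BF→DG adds G; AEF→CDH adds C → {A, B, C, D, E, F, G, H}. Minimal: {D, F}⁺ = {B, D, E, F, G, H}; {A, F}⁺ = {A, F}; {A, D}⁺ = {A, D} — none reach the full schema.
{A, E, F}⁺: AEF→CDH adds C, D, H; CH→AG adds G; DF→BEH adds B → {A, B, C, D, E, F, G, H}. Minimal: {E, F}⁺ = {E, F}; {A, F}⁺ = {A, F}; {A, E}⁺ = {A, E} — none reach the full schema.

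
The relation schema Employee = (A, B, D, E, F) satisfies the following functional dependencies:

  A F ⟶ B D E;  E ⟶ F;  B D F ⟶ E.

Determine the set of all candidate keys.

AE, AF

Attribute A never appears on the right-hand side of any dependency, so A must belong to every candidate key.
{A}⁺ = {A}, which is not all of the schema, so we must add further attributes.
{A, E}⁺: E→F adds F; AF→BDE adds B, D → {A, B, D, E, F}.
{A, F}⁺: AF→BDE adds B, D, E → {A, B, D, E, F}.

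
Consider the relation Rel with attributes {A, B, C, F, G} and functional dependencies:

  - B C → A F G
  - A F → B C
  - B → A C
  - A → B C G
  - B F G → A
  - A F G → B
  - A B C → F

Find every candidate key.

{A}, {B}

{A}⁺: A→BCG adds B, C, G; ABC→F adds F → {A, B, C, F, G}.
{B}⁺: B→AC adds A, C; A→BCG adds G; ABC→F adds F → {A, B, C, F, G}.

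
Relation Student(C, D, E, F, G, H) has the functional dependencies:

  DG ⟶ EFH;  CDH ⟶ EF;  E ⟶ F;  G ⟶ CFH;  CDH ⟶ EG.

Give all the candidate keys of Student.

Attribute D never appears on the right-hand side of any dependency, so D must belong to every candidate key.
{D}⁺ = {D}, which is not all of the schema, so we must add further attributes.
{D, G}⁺: DG→EFH adds E, F, H; G→CFH adds C → {C, D, E, F, G, H}. Minimal: {G}⁺ = {C, F, G, H}; {D}⁺ = {D} — none reach the full schema.
{C, D, H}⁺: CDH→EF adds E, F; CDH→EG adds G → {C, D, E, F, G, H}. Minimal: {D, H}⁺ = {D, H}; {C, H}⁺ = {C, H}; {C, D}⁺ = {C, D} — none reach the full schema.
Any other superkey contains one of these as a subset, so there are no further candidate keys.

{D, G}; {C, D, H}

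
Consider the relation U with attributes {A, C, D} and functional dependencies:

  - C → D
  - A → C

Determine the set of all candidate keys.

{A}

{A}⁺: A→C adds C; C→D adds D → {A, C, D}.
No other minimal superkey exists.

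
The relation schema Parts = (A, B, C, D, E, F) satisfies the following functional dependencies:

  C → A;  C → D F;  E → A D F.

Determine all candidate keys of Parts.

BCE

{B, C, E}⁺: C→A adds A; C→DF adds D, F → {A, B, C, D, E, F}.
No other minimal superkey exists.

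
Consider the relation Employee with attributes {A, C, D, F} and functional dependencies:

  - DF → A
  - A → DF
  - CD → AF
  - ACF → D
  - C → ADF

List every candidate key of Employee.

{C}

Attribute C never appears on the right-hand side of any dependency, so C must belong to every candidate key.
{C}⁺ = {A, C, D, F}, which is all of the schema, so {C} is the only candidate key.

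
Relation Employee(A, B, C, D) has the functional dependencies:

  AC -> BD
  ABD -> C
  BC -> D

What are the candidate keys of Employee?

Attribute A never appears on the right-hand side of any dependency, so A must belong to every candidate key.
{A}⁺ = {A}, which is not all of the schema, so we must add further attributes.
{A, C}⁺: AC→BD adds B, D → {A, B, C, D}. Minimal: {C}⁺ = {C}; {A}⁺ = {A} — none reach the full schema.
{A, B, D}⁺: ABD→C adds C → {A, B, C, D}. Minimal: {B, D}⁺ = {B, D}; {A, D}⁺ = {A, D}; {A, B}⁺ = {A, B} — none reach the full schema.
Any other superkey contains one of these as a subset, so there are no further candidate keys.

AC, ABD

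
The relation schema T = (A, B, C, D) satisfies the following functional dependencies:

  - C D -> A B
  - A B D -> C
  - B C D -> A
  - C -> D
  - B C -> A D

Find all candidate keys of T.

(C); (A, B, D)

{C}⁺: C→D adds D; CD→AB adds A, B → {A, B, C, D}.
{A, B, D}⁺: ABD→C adds C → {A, B, C, D}.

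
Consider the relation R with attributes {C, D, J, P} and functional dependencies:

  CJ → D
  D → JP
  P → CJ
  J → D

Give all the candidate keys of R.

{D}⁺: D→JP adds J, P; P→CJ adds C → {C, D, J, P}.
{J}⁺: J→D adds D; D→JP adds P; P→CJ adds C → {C, D, J, P}.
{P}⁺: P→CJ adds C, J; J→D adds D → {C, D, J, P}.

{D}; {J}; {P}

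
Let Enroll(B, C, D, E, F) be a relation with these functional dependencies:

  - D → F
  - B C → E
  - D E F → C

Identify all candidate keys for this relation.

(B, C, D); (B, D, E)

{B, C, D}⁺: D→F adds F; BC→E adds E → {B, C, D, E, F}.
{B, D, E}⁺: D→F adds F; DEF→C adds C → {B, C, D, E, F}.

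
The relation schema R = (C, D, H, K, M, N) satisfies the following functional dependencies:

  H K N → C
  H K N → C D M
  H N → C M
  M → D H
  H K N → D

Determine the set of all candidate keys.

{H, K, N}, {K, M, N}

{H, K, N}⁺: HKN→C adds C; HKN→CDM adds D, M → {C, D, H, K, M, N}. Minimal: {K, N}⁺ = {K, N}; {H, N}⁺ = {C, D, H, M, N}; {H, K}⁺ = {H, K} — none reach the full schema.
{K, M, N}⁺: M→DH adds D, H; HKN→C adds C → {C, D, H, K, M, N}. Minimal: {M, N}⁺ = {C, D, H, M, N}; {K, N}⁺ = {K, N}; {K, M}⁺ = {D, H, K, M} — none reach the full schema.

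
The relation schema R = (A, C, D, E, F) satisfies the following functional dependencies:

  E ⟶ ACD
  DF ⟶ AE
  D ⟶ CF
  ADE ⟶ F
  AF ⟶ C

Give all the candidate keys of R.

(D); (E)

{D}⁺: D→CF adds C, F; DF→AE adds A, E → {A, C, D, E, F}.
{E}⁺: E→ACD adds A, C, D; D→CF adds F → {A, C, D, E, F}.
Any other superkey contains one of these as a subset, so there are no further candidate keys.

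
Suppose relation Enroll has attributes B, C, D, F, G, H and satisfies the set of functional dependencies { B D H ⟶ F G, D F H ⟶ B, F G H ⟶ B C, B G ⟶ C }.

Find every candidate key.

BDH, DFH

Attributes D, H never appear on any right-hand side, so every candidate key must contain {D, H}.
{D, H}⁺ = {D, H}, which is not all of the schema, so we must add further attributes.
{B, D, H}⁺: BDH→FG adds F, G; FGH→BC adds C → {B, C, D, F, G, H}. Minimal: {D, H}⁺ = {D, H}; {B, H}⁺ = {B, H}; {B, D}⁺ = {B, D} — none reach the full schema.
{D, F, H}⁺: DFH→B adds B; BDH→FG adds G; FGH→BC adds C → {B, C, D, F, G, H}. Minimal: {F, H}⁺ = {F, H}; {D, H}⁺ = {D, H}; {D, F}⁺ = {D, F} — none reach the full schema.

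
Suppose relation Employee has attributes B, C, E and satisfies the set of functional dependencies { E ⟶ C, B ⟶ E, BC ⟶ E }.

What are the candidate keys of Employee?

Attribute B never appears on the right-hand side of any dependency, so B must belong to every candidate key.
{B}⁺ = {B, C, E}, which is all of the schema, so {B} is the only candidate key.

{B}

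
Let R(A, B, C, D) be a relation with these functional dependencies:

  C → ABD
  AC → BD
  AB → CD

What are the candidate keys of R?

{C}⁺: C→ABD adds A, B, D → {A, B, C, D}.
{A, B}⁺: AB→CD adds C, D → {A, B, C, D}.

{C}, {A, B}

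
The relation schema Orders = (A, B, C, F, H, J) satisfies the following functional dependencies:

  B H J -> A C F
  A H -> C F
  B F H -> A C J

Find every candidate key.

Attributes B, H never appear on any right-hand side, so every candidate key must contain {B, H}.
{B, H}⁺ = {B, H}, which is not all of the schema, so we must add further attributes.
{A, B, H}⁺: AH→CF adds C, F; BFH→ACJ adds J → {A, B, C, F, H, J}. Minimal: {B, H}⁺ = {B, H}; {A, H}⁺ = {A, C, F, H}; {A, B}⁺ = {A, B} — none reach the full schema.
{B, F, H}⁺: BFH→ACJ adds A, C, J → {A, B, C, F, H, J}. Minimal: {F, H}⁺ = {F, H}; {B, H}⁺ = {B, H}; {B, F}⁺ = {B, F} — none reach the full schema.
{B, H, J}⁺: BHJ→ACF adds A, C, F → {A, B, C, F, H, J}. Minimal: {H, J}⁺ = {H, J}; {B, J}⁺ = {B, J}; {B, H}⁺ = {B, H} — none reach the full schema.

{A, B, H}, {B, F, H}, {B, H, J}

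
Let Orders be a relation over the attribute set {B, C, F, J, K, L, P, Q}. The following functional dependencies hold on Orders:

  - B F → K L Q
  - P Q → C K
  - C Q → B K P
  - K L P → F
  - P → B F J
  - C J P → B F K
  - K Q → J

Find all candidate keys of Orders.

{P}⁺: P→BFJ adds B, F, J; BF→KLQ adds K, L, Q; PQ→CK adds C → {B, C, F, J, K, L, P, Q}.
{C, Q}⁺: CQ→BKP adds B, K, P; P→BFJ adds F, J; BF→KLQ adds L → {B, C, F, J, K, L, P, Q}. Minimal: {Q}⁺ = {Q}; {C}⁺ = {C} — none reach the full schema.
{B, C, F}⁺: BF→KLQ adds K, L, Q; CQ→BKP adds P; P→BFJ adds J → {B, C, F, J, K, L, P, Q}. Minimal: {C, F}⁺ = {C, F}; {B, F}⁺ = {B, F, J, K, L, Q}; {B, C}⁺ = {B, C} — none reach the full schema.

(P), (C, Q), (B, C, F)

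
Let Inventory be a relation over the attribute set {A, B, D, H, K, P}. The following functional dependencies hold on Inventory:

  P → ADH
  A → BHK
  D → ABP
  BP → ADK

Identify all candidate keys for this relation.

{D}⁺: D→ABP adds A, B, P; BP→ADK adds K; P→ADH adds H → {A, B, D, H, K, P}.
{P}⁺: P→ADH adds A, D, H; A→BHK adds B, K → {A, B, D, H, K, P}.

{D}, {P}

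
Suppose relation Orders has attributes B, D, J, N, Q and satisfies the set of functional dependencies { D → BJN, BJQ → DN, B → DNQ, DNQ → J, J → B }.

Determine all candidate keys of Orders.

B, D, J

{B}⁺: B→DNQ adds D, N, Q; DNQ→J adds J → {B, D, J, N, Q}.
{D}⁺: D→BJN adds B, J, N; B→DNQ adds Q → {B, D, J, N, Q}.
{J}⁺: J→B adds B; B→DNQ adds D, N, Q → {B, D, J, N, Q}.
Any other superkey contains one of these as a subset, so there are no further candidate keys.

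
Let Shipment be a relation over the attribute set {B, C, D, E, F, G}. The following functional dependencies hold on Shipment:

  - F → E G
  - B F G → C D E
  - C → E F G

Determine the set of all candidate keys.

{B, C}; {B, F}

Attribute B never appears on the right-hand side of any dependency, so B must belong to every candidate key.
{B}⁺ = {B}, which is not all of the schema, so we must add further attributes.
{B, C}⁺: C→EFG adds E, F, G; BFG→CDE adds D → {B, C, D, E, F, G}. Minimal: {C}⁺ = {C, E, F, G}; {B}⁺ = {B} — none reach the full schema.
{B, F}⁺: F→EG adds E, G; BFG→CDE adds C, D → {B, C, D, E, F, G}. Minimal: {F}⁺ = {E, F, G}; {B}⁺ = {B} — none reach the full schema.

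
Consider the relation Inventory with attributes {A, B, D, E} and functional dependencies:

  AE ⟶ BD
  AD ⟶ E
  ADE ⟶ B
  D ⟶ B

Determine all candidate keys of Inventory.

(A, D), (A, E)

{A, D}⁺: AD→E adds E; ADE→B adds B → {A, B, D, E}. Minimal: {D}⁺ = {B, D}; {A}⁺ = {A} — none reach the full schema.
{A, E}⁺: AE→BD adds B, D → {A, B, D, E}. Minimal: {E}⁺ = {E}; {A}⁺ = {A} — none reach the full schema.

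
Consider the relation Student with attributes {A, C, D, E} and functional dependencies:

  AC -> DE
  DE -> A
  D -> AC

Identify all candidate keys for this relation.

{D}, {A, C}

{D}⁺: D→AC adds A, C; AC→DE adds E → {A, C, D, E}.
{A, C}⁺: AC→DE adds D, E → {A, C, D, E}. Minimal: {C}⁺ = {C}; {A}⁺ = {A} — none reach the full schema.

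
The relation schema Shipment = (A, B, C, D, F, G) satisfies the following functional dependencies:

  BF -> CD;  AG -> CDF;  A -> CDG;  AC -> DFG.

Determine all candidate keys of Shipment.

AB

Attributes A, B never appear on any right-hand side, so every candidate key must contain {A, B}.
{A, B}⁺ = {A, B, C, D, F, G}, which is all of the schema, so {A, B} is the only candidate key.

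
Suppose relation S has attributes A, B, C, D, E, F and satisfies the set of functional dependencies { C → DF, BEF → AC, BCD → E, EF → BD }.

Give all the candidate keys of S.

{B, C}⁺: C→DF adds D, F; BCD→E adds E; BEF→AC adds A → {A, B, C, D, E, F}.
{C, E}⁺: C→DF adds D, F; EF→BD adds B; BEF→AC adds A → {A, B, C, D, E, F}.
{E, F}⁺: EF→BD adds B, D; BEF→AC adds A, C → {A, B, C, D, E, F}.

BC; CE; EF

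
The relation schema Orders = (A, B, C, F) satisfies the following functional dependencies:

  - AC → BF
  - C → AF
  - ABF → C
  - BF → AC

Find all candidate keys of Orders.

(C), (B, F)

{C}⁺: C→AF adds A, F; AC→BF adds B → {A, B, C, F}.
{B, F}⁺: BF→AC adds A, C → {A, B, C, F}. Minimal: {F}⁺ = {F}; {B}⁺ = {B} — none reach the full schema.
Any other superkey contains one of these as a subset, so there are no further candidate keys.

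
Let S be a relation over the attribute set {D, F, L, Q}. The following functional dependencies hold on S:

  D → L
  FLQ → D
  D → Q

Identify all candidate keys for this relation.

DF, FLQ

{D, F}⁺: D→L adds L; D→Q adds Q → {D, F, L, Q}. Minimal: {F}⁺ = {F}; {D}⁺ = {D, L, Q} — none reach the full schema.
{F, L, Q}⁺: FLQ→D adds D → {D, F, L, Q}. Minimal: {L, Q}⁺ = {L, Q}; {F, Q}⁺ = {F, Q}; {F, L}⁺ = {F, L} — none reach the full schema.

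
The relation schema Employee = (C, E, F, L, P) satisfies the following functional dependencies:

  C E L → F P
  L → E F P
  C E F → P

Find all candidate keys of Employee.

Attributes C, L never appear on any right-hand side, so every candidate key must contain {C, L}.
{C, L}⁺ = {C, E, F, L, P}, which is all of the schema, so {C, L} is the only candidate key.

CL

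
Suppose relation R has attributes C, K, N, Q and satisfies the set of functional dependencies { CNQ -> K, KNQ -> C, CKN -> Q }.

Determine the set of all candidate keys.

(C, K, N), (C, N, Q), (K, N, Q)

{C, K, N}⁺: CKN→Q adds Q → {C, K, N, Q}. Minimal: {K, N}⁺ = {K, N}; {C, N}⁺ = {C, N}; {C, K}⁺ = {C, K} — none reach the full schema.
{C, N, Q}⁺: CNQ→K adds K → {C, K, N, Q}. Minimal: {N, Q}⁺ = {N, Q}; {C, Q}⁺ = {C, Q}; {C, N}⁺ = {C, N} — none reach the full schema.
{K, N, Q}⁺: KNQ→C adds C → {C, K, N, Q}. Minimal: {N, Q}⁺ = {N, Q}; {K, Q}⁺ = {K, Q}; {K, N}⁺ = {K, N} — none reach the full schema.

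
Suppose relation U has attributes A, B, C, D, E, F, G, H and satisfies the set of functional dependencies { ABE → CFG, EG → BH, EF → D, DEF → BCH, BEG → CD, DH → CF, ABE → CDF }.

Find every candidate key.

Attributes A, E never appear on any right-hand side, so every candidate key must contain {A, E}.
{A, E}⁺ = {A, E}, which is not all of the schema, so we must add further attributes.
{A, B, E}⁺: ABE→CFG adds C, F, G; EG→BH adds H; EF→D adds D → {A, B, C, D, E, F, G, H}. Minimal: {B, E}⁺ = {B, E}; {A, E}⁺ = {A, E}; {A, B}⁺ = {A, B} — none reach the full schema.
{A, E, F}⁺: EF→D adds D; DEF→BCH adds B, C, H; ABE→CFG adds G → {A, B, C, D, E, F, G, H}. Minimal: {E, F}⁺ = {B, C, D, E, F, H}; {A, F}⁺ = {A, F}; {A, E}⁺ = {A, E} — none reach the full schema.
{A, E, G}⁺: EG→BH adds B, H; BEG→CD adds C, D; DH→CF adds F → {A, B, C, D, E, F, G, H}. Minimal: {E, G}⁺ = {B, C, D, E, F, G, H}; {A, G}⁺ = {A, G}; {A, E}⁺ = {A, E} — none reach the full schema.
{A, D, E, H}⁺: DH→CF adds C, F; DEF→BCH adds B; ABE→CFG adds G → {A, B, C, D, E, F, G, H}. Minimal: {D, E, H}⁺ = {B, C, D, E, F, H}; {A, E, H}⁺ = {A, E, H}; {A, D, H}⁺ = {A, C, D, F, H}; … — none reach the full schema.

{A, B, E}, {A, E, F}, {A, E, G}, {A, D, E, H}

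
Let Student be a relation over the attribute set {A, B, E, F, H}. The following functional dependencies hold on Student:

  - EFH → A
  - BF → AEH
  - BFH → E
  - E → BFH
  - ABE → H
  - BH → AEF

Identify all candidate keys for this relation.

{E}, {B, F}, {B, H}

{E}⁺: E→BFH adds B, F, H; BH→AEF adds A → {A, B, E, F, H}.
{B, F}⁺: BF→AEH adds A, E, H → {A, B, E, F, H}. Minimal: {F}⁺ = {F}; {B}⁺ = {B} — none reach the full schema.
{B, H}⁺: BH→AEF adds A, E, F → {A, B, E, F, H}. Minimal: {H}⁺ = {H}; {B}⁺ = {B} — none reach the full schema.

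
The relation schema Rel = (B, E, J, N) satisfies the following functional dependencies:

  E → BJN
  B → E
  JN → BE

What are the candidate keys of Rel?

{B}; {E}; {J, N}

{B}⁺: B→E adds E; E→BJN adds J, N → {B, E, J, N}.
{E}⁺: E→BJN adds B, J, N → {B, E, J, N}.
{J, N}⁺: JN→BE adds B, E → {B, E, J, N}. Minimal: {N}⁺ = {N}; {J}⁺ = {J} — none reach the full schema.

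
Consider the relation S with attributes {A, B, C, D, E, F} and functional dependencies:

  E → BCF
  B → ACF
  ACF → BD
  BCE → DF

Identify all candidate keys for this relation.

E

Attribute E never appears on the right-hand side of any dependency, so E must belong to every candidate key.
{E}⁺ = {A, B, C, D, E, F}, which is all of the schema, so {E} is the only candidate key.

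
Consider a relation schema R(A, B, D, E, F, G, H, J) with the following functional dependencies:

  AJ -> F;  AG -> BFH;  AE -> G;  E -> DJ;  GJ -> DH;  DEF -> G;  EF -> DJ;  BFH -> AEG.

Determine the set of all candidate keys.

{A, E}⁺: AE→G adds G; E→DJ adds D, J; GJ→DH adds H; AJ→F adds F; AG→BFH adds B → {A, B, D, E, F, G, H, J}.
{A, G}⁺: AG→BFH adds B, F, H; BFH→AEG adds E; E→DJ adds D, J → {A, B, D, E, F, G, H, J}.
{B, E, F}⁺: E→DJ adds D, J; DEF→G adds G; GJ→DH adds H; BFH→AEG adds A → {A, B, D, E, F, G, H, J}.
{B, F, H}⁺: BFH→AEG adds A, E, G; E→DJ adds D, J → {A, B, D, E, F, G, H, J}.
{A, B, H, J}⁺: AJ→F adds F; BFH→AEG adds E, G; E→DJ adds D → {A, B, D, E, F, G, H, J}.
{B, F, G, J}⁺: GJ→DH adds D, H; BFH→AEG adds A, E → {A, B, D, E, F, G, H, J}.
Any other superkey contains one of these as a subset, so there are no further candidate keys.

(A, E); (A, G); (B, E, F); (B, F, H); (A, B, H, J); (B, F, G, J)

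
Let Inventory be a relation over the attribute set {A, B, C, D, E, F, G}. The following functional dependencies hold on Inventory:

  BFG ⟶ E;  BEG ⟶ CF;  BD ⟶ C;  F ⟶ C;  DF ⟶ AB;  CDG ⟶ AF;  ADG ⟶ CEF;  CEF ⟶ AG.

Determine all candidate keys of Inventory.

Attribute D never appears on the right-hand side of any dependency, so D must belong to every candidate key.
{D}⁺ = {D}, which is not all of the schema, so we must add further attributes.
{A, D, G}⁺: ADG→CEF adds C, E, F; DF→AB adds B → {A, B, C, D, E, F, G}. Minimal: {D, G}⁺ = {D, G}; {A, G}⁺ = {A, G}; {A, D}⁺ = {A, D} — none reach the full schema.
{B, D, G}⁺: BD→C adds C; CDG→AF adds A, F; ADG→CEF adds E → {A, B, C, D, E, F, G}. Minimal: {D, G}⁺ = {D, G}; {B, G}⁺ = {B, G}; {B, D}⁺ = {B, C, D} — none reach the full schema.
{C, D, G}⁺: CDG→AF adds A, F; ADG→CEF adds E; DF→AB adds B → {A, B, C, D, E, F, G}. Minimal: {D, G}⁺ = {D, G}; {C, G}⁺ = {C, G}; {C, D}⁺ = {C, D} — none reach the full schema.
{D, E, F}⁺: F→C adds C; DF→AB adds A, B; CEF→AG adds G → {A, B, C, D, E, F, G}. Minimal: {E, F}⁺ = {A, C, E, F, G}; {D, F}⁺ = {A, B, C, D, F}; {D, E}⁺ = {D, E} — none reach the full schema.
{D, F, G}⁺: F→C adds C; DF→AB adds A, B; ADG→CEF adds E → {A, B, C, D, E, F, G}. Minimal: {F, G}⁺ = {C, F, G}; {D, G}⁺ = {D, G}; {D, F}⁺ = {A, B, C, D, F} — none reach the full schema.
Any other superkey contains one of these as a subset, so there are no further candidate keys.

{A, D, G}, {B, D, G}, {C, D, G}, {D, E, F}, {D, F, G}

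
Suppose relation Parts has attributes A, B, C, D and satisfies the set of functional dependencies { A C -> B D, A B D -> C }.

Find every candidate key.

{A, C}⁺: AC→BD adds B, D → {A, B, C, D}.
{A, B, D}⁺: ABD→C adds C → {A, B, C, D}.

(A, C), (A, B, D)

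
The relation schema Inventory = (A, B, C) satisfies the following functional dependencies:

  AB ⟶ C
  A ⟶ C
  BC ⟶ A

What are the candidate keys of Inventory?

{A, B}, {B, C}

{A, B}⁺: AB→C adds C → {A, B, C}. Minimal: {B}⁺ = {B}; {A}⁺ = {A, C} — none reach the full schema.
{B, C}⁺: BC→A adds A → {A, B, C}. Minimal: {C}⁺ = {C}; {B}⁺ = {B} — none reach the full schema.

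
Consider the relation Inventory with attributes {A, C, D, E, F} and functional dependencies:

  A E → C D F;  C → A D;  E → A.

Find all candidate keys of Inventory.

{E}

{E}⁺: E→A adds A; AE→CDF adds C, D, F → {A, C, D, E, F}.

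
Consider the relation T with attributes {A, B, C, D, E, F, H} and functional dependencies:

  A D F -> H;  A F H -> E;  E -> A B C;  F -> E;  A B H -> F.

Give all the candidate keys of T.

{D, F}⁺: F→E adds E; E→ABC adds A, B, C; ADF→H adds H → {A, B, C, D, E, F, H}. Minimal: {F}⁺ = {A, B, C, E, F}; {D}⁺ = {D} — none reach the full schema.
{D, E, H}⁺: E→ABC adds A, B, C; ABH→F adds F → {A, B, C, D, E, F, H}. Minimal: {E, H}⁺ = {A, B, C, E, F, H}; {D, H}⁺ = {D, H}; {D, E}⁺ = {A, B, C, D, E} — none reach the full schema.
{A, B, D, H}⁺: ABH→F adds F; AFH→E adds E; E→ABC adds C → {A, B, C, D, E, F, H}. Minimal: {B, D, H}⁺ = {B, D, H}; {A, D, H}⁺ = {A, D, H}; {A, B, H}⁺ = {A, B, C, E, F, H}; … — none reach the full schema.

(D, F), (D, E, H), (A, B, D, H)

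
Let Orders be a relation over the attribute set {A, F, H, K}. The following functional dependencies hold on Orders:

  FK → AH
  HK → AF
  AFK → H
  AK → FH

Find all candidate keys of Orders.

{A, K}, {F, K}, {H, K}

{A, K}⁺: AK→FH adds F, H → {A, F, H, K}.
{F, K}⁺: FK→AH adds A, H → {A, F, H, K}.
{H, K}⁺: HK→AF adds A, F → {A, F, H, K}.
Any other superkey contains one of these as a subset, so there are no further candidate keys.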